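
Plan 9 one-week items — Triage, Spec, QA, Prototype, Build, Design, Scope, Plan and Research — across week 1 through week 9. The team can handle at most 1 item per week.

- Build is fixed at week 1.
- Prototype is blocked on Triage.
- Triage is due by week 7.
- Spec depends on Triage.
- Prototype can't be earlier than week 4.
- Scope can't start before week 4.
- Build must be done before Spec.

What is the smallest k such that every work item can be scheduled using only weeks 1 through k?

The precedence chain requires at least 2 distinct weeks.
With at most 1 per week and 9 work items, at least 9 weeks are needed.
Prototype can't be placed before week 4, so the schedule must run through at least week 4.
9 works (last occupied week: week 9): for example Research in week 9; QA in week 6; Prototype in week 4; Plan in week 8; Scope in week 5; Design in week 7; Spec in week 3; Build in week 1; Triage in week 2.

9 weeks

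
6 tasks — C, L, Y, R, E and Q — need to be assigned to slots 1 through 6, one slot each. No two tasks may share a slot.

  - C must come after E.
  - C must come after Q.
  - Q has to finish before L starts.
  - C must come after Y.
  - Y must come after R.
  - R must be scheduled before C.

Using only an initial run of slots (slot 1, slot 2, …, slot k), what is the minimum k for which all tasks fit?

6 slots

The precedence chain requires at least 3 distinct slots.
With at most 1 per slot and 6 tasks, at least 6 slots are needed.
6 works (last occupied slot: 6): for example L in 6; R in 1; Y in 2; C in 5; Q in 3; E in 4.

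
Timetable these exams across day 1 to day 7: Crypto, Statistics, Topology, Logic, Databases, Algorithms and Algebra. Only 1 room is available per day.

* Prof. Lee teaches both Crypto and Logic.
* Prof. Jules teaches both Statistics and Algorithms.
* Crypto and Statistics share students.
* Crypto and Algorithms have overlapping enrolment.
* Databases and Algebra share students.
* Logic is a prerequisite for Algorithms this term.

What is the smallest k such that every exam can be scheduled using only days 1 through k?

The precedence chain requires at least 2 distinct days.
With at most 1 per day and 7 exams, at least 7 days are needed.
7 works (last occupied day: day 7): for example Databases=day 6, Algebra=day 7, Topology=day 5, Crypto=day 3, Statistics=day 4, Algorithms=day 2, Logic=day 1.

7 days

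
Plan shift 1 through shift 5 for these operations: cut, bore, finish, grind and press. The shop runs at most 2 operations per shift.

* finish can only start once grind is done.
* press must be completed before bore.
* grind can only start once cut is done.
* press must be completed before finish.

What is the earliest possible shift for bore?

Precedence pushes bore to at least shift 2.
bore at shift 2 is achievable: finish=shift 3, grind=shift 2, cut=shift 1, press=shift 1, bore=shift 2.

shift 2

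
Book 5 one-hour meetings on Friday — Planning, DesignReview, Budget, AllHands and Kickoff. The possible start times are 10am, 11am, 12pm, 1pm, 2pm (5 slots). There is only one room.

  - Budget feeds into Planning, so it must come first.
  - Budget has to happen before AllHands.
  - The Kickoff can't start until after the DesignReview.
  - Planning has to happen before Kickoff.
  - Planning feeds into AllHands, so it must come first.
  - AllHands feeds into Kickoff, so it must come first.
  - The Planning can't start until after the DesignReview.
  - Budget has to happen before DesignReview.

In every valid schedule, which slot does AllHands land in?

Precedence pushes AllHands to at least 1pm; downstream work caps AllHands at 1pm.
So AllHands is pinned to 1pm.

1pm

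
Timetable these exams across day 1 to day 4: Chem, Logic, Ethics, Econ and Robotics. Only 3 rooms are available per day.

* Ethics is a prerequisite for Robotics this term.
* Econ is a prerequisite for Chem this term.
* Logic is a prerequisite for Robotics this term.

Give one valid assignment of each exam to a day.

Econ -> day 1, Logic -> day 1, Ethics -> day 1, Robotics -> day 2, Chem -> day 2

Checking: Econ(day 1) before Chem(day 2); Ethics(day 1) before Robotics(day 2); Logic(day 1) before Robotics(day 2); max 3 per day (cap 3).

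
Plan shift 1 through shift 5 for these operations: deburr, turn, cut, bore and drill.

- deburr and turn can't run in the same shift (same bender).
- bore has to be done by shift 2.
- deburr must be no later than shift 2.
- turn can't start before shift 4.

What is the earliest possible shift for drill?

shift 1

drill at shift 1 is achievable: deburr in shift 1, bore in shift 1, cut in shift 1, turn in shift 4, drill in shift 1.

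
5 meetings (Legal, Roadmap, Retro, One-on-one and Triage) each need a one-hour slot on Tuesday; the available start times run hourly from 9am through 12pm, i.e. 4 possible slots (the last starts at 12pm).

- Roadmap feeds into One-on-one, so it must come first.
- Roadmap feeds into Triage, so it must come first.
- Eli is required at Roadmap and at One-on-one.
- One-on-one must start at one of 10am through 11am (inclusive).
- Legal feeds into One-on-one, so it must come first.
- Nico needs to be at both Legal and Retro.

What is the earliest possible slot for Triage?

10am

Precedence pushes Triage to at least 10am.
Triage at 10am is achievable: Roadmap=9am; Triage=10am; One-on-one=10am; Retro=10am; Legal=9am.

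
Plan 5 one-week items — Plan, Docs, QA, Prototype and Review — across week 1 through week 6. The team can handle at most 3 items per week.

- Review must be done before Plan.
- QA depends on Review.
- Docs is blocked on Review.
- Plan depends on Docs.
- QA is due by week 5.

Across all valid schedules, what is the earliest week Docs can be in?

week 2

Precedence pushes Docs to at least week 2; downstream work caps Docs at week 5.
Docs at week 2 is achievable: Plan=week 3, Prototype=week 1, Docs=week 2, Review=week 1, QA=week 2.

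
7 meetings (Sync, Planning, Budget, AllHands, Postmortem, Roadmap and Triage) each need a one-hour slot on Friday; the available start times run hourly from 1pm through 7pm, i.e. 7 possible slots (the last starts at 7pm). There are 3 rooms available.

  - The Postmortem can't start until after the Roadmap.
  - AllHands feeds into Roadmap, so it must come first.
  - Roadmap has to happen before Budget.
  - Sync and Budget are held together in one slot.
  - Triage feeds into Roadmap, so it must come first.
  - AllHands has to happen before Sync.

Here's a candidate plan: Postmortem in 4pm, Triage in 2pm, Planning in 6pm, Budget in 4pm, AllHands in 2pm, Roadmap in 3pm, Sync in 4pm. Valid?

Yes, all constraints hold

AllHands has to happen before Sync — holds.
AllHands feeds into Roadmap, so it must come first — holds.
Roadmap has to happen before Budget — holds.
Sync and Budget are held together in one slot — holds.
The Postmortem can't start until after the Roadmap — holds.
Triage feeds into Roadmap, so it must come first — holds.
There are 3 rooms available — holds.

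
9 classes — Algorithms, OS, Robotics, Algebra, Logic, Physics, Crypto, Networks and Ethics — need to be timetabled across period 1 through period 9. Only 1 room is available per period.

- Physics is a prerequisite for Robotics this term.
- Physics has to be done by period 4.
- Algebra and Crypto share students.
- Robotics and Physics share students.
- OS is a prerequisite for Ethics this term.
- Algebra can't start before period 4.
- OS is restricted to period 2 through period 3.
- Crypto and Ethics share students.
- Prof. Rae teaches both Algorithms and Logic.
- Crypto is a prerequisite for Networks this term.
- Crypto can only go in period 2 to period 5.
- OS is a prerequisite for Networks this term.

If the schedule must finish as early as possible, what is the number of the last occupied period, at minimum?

period 9

The precedence chain requires at least 2 distinct periods.
With at most 1 per period and 9 classes, at least 9 periods are needed.
Algebra can't be placed before period 4, so the schedule must run through at least period 4.
9 works (last occupied period: period 9): for example Ethics -> period 7, Robotics -> period 6, Logic -> period 9, Crypto -> period 3, Physics -> period 1, Algebra -> period 4, Networks -> period 5, OS -> period 2, Algorithms -> period 8.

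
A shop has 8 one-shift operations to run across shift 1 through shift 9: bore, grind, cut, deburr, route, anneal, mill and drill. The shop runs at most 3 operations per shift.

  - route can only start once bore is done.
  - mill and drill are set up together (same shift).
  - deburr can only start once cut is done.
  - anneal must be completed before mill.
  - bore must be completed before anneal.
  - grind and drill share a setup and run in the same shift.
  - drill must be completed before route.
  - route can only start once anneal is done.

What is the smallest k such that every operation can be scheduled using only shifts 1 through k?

4

The precedence chain requires at least 4 distinct shifts.
With at most 3 per shift and 8 operations, at least 3 shifts are needed.
4 works (last occupied shift: shift 4): for example bore=shift 1, grind=shift 3, route=shift 4, anneal=shift 2, cut=shift 1, deburr=shift 2, mill=shift 3, drill=shift 3.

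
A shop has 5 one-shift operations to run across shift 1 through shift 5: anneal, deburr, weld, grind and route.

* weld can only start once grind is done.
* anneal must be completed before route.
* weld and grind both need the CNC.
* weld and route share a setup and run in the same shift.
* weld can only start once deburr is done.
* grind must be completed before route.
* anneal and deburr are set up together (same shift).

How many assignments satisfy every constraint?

30

Splitting on anneal: it can be shift 1 (10), shift 2 (9), shift 3 (7), shift 4 (4). Listing each branch's schedules as (deburr, weld, grind, route) by shift number:
anneal=shift 1: (1,2,1,2) (1,3,1,3) (1,3,2,3) (1,4,1,4) (1,4,2,4) (1,4,3,4) (1,5,1,5) (1,5,2,5) (1,5,3,5) (1,5,4,5) — 10.
anneal=shift 2: (2,3,1,3) (2,3,2,3) (2,4,1,4) (2,4,2,4) (2,4,3,4) (2,5,1,5) (2,5,2,5) (2,5,3,5) (2,5,4,5) — 9.
anneal=shift 3: (3,4,1,4) (3,4,2,4) (3,4,3,4) (3,5,1,5) (3,5,2,5) (3,5,3,5) (3,5,4,5) — 7.
anneal=shift 4: (4,5,1,5) (4,5,2,5) (4,5,3,5) (4,5,4,5) — 4.
Summing: 10 + 9 + 7 + 4 = 30.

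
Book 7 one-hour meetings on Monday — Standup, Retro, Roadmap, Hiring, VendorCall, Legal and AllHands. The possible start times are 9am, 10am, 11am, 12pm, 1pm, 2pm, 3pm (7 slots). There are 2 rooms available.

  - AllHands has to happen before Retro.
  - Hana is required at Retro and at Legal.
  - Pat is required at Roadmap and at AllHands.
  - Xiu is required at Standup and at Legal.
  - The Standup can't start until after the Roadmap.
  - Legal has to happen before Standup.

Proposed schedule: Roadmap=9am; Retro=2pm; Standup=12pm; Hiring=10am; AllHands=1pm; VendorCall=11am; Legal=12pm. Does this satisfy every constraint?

No — it violates: Xiu is required at Standup and at Legal

Pat is required at Roadmap and at AllHands — holds.
AllHands has to happen before Retro — holds.
The Standup can't start until after the Roadmap — holds.
Xiu is required at Standup and at Legal — violated.
Hana is required at Retro and at Legal — holds.
There are 2 rooms available — holds.
Legal has to happen before Standup — violated.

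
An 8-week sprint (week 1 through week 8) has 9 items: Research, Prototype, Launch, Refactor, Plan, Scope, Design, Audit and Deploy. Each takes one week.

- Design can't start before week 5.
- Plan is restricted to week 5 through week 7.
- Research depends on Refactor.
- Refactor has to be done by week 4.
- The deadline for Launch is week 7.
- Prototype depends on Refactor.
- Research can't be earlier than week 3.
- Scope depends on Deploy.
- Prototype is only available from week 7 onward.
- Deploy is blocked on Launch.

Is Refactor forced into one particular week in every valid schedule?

No

Refactor can be week 1 (e.g. Deploy=week 2; Research=week 3; Plan=week 5; Refactor=week 1; Prototype=week 7; Scope=week 3; Launch=week 1; Audit=week 1; Design=week 5) or week 2 (e.g. Launch in week 1, Prototype in week 7, Research in week 3, Scope in week 3, Refactor in week 2, Deploy in week 2, Plan in week 5, Design in week 5, Audit in week 1).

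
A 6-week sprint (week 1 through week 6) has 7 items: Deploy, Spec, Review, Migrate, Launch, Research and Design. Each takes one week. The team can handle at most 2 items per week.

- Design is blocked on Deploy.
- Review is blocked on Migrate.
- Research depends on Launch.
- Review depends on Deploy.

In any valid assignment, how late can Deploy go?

Downstream work caps Deploy at week 5.
Deploy at week 5 is achievable: Review=week 6, Research=week 2, Spec=week 2, Launch=week 1, Design=week 6, Deploy=week 5, Migrate=week 1.

week 5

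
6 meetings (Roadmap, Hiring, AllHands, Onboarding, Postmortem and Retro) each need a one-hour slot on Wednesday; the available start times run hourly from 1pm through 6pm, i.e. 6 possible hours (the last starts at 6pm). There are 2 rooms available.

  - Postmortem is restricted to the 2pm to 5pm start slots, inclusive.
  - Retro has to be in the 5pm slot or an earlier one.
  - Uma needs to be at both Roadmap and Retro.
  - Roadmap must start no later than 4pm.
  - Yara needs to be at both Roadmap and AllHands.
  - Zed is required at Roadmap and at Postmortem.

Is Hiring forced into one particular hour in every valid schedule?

Hiring can be 1pm (e.g. Hiring in 1pm, AllHands in 3pm, Retro in 2pm, Postmortem in 2pm, Onboarding in 3pm, Roadmap in 1pm) or 2pm (e.g. Postmortem=2pm, Onboarding=1pm, Retro=3pm, AllHands=3pm, Hiring=2pm, Roadmap=1pm).

No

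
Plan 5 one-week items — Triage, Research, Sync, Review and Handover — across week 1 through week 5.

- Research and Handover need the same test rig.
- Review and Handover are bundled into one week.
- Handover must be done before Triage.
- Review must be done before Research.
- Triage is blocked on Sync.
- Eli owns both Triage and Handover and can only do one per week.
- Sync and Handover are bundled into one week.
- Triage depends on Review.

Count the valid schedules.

Splitting on Triage: it can be week 2 (4), week 3 (7), week 4 (9), week 5 (10). Listing each branch's schedules as (Research, Sync, Review, Handover) by week number:
Triage=week 2: (2,1,1,1) (3,1,1,1) (4,1,1,1) (5,1,1,1) — 4.
Triage=week 3: (2,1,1,1) (3,1,1,1) (3,2,2,2) (4,1,1,1) (4,2,2,2) (5,1,1,1) (5,2,2,2) — 7.
Triage=week 4: (2,1,1,1) (3,1,1,1) (3,2,2,2) (4,1,1,1) (4,2,2,2) (4,3,3,3) (5,1,1,1) (5,2,2,2) (5,3,3,3) — 9.
Triage=week 5: (2,1,1,1) (3,1,1,1) (3,2,2,2) (4,1,1,1) (4,2,2,2) (4,3,3,3) (5,1,1,1) (5,2,2,2) (5,3,3,3) (5,4,4,4) — 10.
Summing: 4 + 7 + 9 + 10 = 30.

30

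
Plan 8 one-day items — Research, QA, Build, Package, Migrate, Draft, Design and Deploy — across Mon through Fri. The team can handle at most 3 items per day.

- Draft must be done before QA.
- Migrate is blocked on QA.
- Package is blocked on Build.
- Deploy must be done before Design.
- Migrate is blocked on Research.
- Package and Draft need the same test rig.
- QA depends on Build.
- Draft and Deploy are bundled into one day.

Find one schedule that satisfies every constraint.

Research=Tue, Design=Wed, QA=Tue, Package=Tue, Draft=Mon, Migrate=Wed, Build=Mon, Deploy=Mon

Checking: Draft(Mon) before QA(Tue); Deploy(Mon) before Design(Wed); Research(Tue) before Migrate(Wed); QA(Tue) before Migrate(Wed); Build(Mon) before QA(Tue); Build(Mon) before Package(Tue); Package(Tue) != Draft(Mon); Draft = Deploy = Mon; max 3 per day (cap 3).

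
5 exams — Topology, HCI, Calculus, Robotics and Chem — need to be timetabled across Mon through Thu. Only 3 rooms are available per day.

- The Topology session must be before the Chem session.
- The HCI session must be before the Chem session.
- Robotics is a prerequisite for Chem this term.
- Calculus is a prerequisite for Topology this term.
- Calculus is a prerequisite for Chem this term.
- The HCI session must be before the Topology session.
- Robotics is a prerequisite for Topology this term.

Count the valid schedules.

10

Splitting on Topology: it can be Tue (2), Wed (8). Listing each branch's schedules as (HCI, Calculus, Robotics, Chem):
Topology=Tue: (Mon,Mon,Mon,Wed) (Mon,Mon,Mon,Thu) — 2.
Topology=Wed: (Mon,Mon,Mon,Thu) (Mon,Mon,Tue,Thu) (Mon,Tue,Mon,Thu) (Mon,Tue,Tue,Thu) (Tue,Mon,Mon,Thu) (Tue,Mon,Tue,Thu) (Tue,Tue,Mon,Thu) (Tue,Tue,Tue,Thu) — 8.
Summing: 2 + 8 = 10.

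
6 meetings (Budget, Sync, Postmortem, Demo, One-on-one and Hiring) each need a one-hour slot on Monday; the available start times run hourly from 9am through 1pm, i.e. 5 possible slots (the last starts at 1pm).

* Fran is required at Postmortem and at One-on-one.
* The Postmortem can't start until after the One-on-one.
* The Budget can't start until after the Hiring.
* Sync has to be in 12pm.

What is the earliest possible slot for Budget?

10am

Precedence pushes Budget to at least 10am.
Budget at 10am is achievable: Hiring=9am, One-on-one=9am, Postmortem=10am, Demo=9am, Sync=12pm, Budget=10am.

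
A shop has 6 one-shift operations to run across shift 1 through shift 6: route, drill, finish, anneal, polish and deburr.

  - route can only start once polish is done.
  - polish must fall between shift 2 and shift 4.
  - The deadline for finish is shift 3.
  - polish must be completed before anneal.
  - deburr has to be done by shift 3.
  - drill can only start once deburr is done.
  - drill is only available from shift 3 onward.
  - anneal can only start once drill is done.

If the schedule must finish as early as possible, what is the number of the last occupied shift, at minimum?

4

The precedence chain requires at least 3 distinct shifts.
Propagating the time windows through the other constraints, anneal can't land before shift 4, so the schedule must run through at least shift 4.
4 works (last occupied shift: shift 4): for example polish in shift 2, deburr in shift 1, anneal in shift 4, drill in shift 3, finish in shift 1, route in shift 3.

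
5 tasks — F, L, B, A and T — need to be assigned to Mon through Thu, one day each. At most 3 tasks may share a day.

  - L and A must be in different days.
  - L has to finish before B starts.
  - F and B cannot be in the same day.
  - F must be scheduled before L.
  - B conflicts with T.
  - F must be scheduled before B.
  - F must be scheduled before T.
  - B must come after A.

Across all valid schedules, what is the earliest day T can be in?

Precedence pushes T to at least Tue.
T at Tue is achievable: A -> Mon; L -> Tue; F -> Mon; T -> Tue; B -> Wed.

Tue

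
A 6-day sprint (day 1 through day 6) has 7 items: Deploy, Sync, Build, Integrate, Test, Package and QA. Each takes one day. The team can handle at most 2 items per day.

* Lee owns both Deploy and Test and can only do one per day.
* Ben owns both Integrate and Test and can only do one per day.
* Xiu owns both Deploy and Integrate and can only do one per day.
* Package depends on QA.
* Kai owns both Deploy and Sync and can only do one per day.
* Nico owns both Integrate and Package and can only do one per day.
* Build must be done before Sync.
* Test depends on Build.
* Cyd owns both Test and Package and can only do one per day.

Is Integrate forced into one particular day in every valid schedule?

Integrate can be day 1 (e.g. Package -> day 4; Deploy -> day 3; QA -> day 3; Integrate -> day 1; Build -> day 1; Test -> day 2; Sync -> day 2) or day 2 (e.g. Package=day 4, Build=day 1, QA=day 1, Sync=day 2, Integrate=day 2, Deploy=day 4, Test=day 3).

No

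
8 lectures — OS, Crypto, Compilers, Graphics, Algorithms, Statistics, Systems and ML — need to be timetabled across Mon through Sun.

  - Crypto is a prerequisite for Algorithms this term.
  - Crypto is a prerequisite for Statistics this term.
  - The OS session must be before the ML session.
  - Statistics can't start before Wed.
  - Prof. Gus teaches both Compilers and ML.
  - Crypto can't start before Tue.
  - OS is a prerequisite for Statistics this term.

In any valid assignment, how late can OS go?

Downstream work caps OS at Sat.
OS at Sat is achievable: OS in Sat, ML in Sun, Compilers in Mon, Graphics in Mon, Statistics in Sun, Systems in Mon, Crypto in Tue, Algorithms in Wed.

Sat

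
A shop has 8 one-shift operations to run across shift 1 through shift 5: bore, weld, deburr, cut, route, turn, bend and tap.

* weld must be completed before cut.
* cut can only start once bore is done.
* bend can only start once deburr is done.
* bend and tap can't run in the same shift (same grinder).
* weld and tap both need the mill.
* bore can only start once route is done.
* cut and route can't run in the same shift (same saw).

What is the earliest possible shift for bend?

shift 2

Precedence pushes bend to at least shift 2.
bend at shift 2 is achievable: turn=shift 1, bend=shift 2, bore=shift 2, tap=shift 3, route=shift 1, weld=shift 1, cut=shift 3, deburr=shift 1.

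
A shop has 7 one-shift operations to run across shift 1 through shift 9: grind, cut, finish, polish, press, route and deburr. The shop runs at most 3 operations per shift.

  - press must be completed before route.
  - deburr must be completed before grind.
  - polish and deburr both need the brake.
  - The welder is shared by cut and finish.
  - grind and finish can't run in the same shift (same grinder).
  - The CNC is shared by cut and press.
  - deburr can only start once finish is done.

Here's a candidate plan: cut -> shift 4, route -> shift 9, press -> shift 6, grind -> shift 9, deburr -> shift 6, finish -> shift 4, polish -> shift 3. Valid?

No — it violates: The welder is shared by cut and finish

deburr must be completed before grind — holds.
deburr can only start once finish is done — holds.
The shop runs at most 3 operations per shift — holds.
press must be completed before route — holds.
The welder is shared by cut and finish — violated.
The CNC is shared by cut and press — holds.
polish and deburr both need the brake — holds.
grind and finish can't run in the same shift (same grinder) — holds.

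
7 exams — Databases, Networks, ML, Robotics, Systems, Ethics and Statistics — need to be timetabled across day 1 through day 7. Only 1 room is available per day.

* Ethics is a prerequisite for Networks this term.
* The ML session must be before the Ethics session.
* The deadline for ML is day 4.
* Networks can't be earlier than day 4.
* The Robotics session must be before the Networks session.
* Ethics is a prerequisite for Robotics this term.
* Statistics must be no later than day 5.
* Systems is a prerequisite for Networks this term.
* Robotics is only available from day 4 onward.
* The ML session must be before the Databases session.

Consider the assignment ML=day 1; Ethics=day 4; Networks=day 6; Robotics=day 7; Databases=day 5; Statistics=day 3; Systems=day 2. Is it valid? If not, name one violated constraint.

Invalid. The Robotics session must be before the Networks session.

The deadline for ML is day 4 — holds.
Only 1 room is available per day — holds.
The ML session must be before the Ethics session — holds.
The Robotics session must be before the Networks session — violated.
The ML session must be before the Databases session — holds.
Networks can't be earlier than day 4 — holds.
Systems is a prerequisite for Networks this term — holds.
Ethics is a prerequisite for Networks this term — holds.
Ethics is a prerequisite for Robotics this term — holds.
Statistics must be no later than day 5 — holds.
Robotics is only available from day 4 onward — holds.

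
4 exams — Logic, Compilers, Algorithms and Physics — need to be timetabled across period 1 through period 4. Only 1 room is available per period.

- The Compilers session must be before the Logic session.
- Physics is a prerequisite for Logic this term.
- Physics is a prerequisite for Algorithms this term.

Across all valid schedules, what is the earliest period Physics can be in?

period 1

Downstream work caps Physics at period 3.
Physics at period 1 is achievable: Physics in period 1; Compilers in period 2; Algorithms in period 4; Logic in period 3.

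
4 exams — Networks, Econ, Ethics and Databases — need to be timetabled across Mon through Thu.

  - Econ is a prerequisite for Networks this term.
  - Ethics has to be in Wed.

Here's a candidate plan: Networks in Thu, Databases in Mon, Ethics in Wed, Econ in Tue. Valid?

Yes

Ethics has to be in Wed — holds.
Econ is a prerequisite for Networks this term — holds.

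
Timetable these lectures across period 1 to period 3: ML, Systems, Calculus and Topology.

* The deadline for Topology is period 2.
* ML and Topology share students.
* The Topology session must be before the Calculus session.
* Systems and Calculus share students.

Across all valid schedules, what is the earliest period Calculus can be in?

period 2

Precedence pushes Calculus to at least period 2.
Calculus at period 2 is achievable: ML=period 2; Calculus=period 2; Systems=period 1; Topology=period 1.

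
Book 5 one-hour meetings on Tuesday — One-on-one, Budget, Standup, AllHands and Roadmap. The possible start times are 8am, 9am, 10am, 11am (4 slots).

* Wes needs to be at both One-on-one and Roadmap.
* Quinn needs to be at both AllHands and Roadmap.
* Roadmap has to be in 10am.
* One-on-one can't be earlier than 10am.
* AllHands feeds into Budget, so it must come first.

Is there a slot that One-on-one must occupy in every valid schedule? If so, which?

11am

One-on-one's window is 10am–11am.
Roadmap is fixed at 10am, and One-on-one can't share a slot with Roadmap.
So One-on-one must be 11am.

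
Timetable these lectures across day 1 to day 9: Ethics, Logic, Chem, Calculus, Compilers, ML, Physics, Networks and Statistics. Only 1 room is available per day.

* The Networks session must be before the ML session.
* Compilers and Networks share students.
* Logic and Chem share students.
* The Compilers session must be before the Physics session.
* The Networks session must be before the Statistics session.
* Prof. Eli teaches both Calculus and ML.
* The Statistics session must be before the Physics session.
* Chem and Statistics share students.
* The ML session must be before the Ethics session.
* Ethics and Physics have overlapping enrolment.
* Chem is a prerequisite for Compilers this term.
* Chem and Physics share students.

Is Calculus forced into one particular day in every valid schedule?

Calculus can be day 1 (e.g. ML -> day 5; Networks -> day 4; Calculus -> day 1; Statistics -> day 6; Compilers -> day 3; Chem -> day 2; Ethics -> day 8; Physics -> day 7; Logic -> day 9) or day 2 (e.g. Calculus in day 2, Physics in day 7, Ethics in day 8, Compilers in day 3, Logic in day 9, Statistics in day 6, Networks in day 4, Chem in day 1, ML in day 5).

No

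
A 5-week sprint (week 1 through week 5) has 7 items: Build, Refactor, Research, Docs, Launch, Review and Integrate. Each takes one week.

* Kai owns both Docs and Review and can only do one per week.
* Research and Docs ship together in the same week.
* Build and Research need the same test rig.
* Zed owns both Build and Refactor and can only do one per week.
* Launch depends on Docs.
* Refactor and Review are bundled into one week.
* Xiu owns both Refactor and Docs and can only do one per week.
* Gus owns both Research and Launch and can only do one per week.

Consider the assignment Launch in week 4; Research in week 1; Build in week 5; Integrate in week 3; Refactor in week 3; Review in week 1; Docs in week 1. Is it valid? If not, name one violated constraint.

No — it violates: Kai owns both Docs and Review and can only do one per week

Xiu owns both Refactor and Docs and can only do one per week — holds.
Kai owns both Docs and Review and can only do one per week — violated.
Zed owns both Build and Refactor and can only do one per week — holds.
Gus owns both Research and Launch and can only do one per week — holds.
Research and Docs ship together in the same week — holds.
Build and Research need the same test rig — holds.
Launch depends on Docs — holds.
Refactor and Review are bundled into one week — violated.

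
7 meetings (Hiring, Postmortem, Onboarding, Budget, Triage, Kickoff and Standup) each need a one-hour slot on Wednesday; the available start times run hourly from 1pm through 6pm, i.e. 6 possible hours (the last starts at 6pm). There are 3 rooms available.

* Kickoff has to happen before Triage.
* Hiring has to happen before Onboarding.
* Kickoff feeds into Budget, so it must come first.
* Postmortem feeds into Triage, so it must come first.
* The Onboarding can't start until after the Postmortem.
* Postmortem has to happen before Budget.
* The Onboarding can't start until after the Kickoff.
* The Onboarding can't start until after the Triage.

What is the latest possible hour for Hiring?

5pm

Downstream work caps Hiring at 5pm.
Hiring at 5pm is achievable: Triage=2pm, Budget=2pm, Onboarding=6pm, Kickoff=1pm, Standup=1pm, Postmortem=1pm, Hiring=5pm.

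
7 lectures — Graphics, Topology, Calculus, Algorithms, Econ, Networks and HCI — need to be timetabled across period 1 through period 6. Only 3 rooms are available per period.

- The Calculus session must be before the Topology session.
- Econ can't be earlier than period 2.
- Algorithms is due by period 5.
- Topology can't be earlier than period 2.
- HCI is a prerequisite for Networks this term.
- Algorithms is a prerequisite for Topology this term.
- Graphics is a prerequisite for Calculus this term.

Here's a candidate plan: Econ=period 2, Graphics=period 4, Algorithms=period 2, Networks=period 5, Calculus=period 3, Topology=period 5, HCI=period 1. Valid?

No. Graphics is a prerequisite for Calculus this term is not satisfied.

Econ can't be earlier than period 2 — holds.
Algorithms is a prerequisite for Topology this term — holds.
HCI is a prerequisite for Networks this term — holds.
Topology can't be earlier than period 2 — holds.
Graphics is a prerequisite for Calculus this term — violated.
Only 3 rooms are available per period — holds.
The Calculus session must be before the Topology session — holds.
Algorithms is due by period 5 — holds.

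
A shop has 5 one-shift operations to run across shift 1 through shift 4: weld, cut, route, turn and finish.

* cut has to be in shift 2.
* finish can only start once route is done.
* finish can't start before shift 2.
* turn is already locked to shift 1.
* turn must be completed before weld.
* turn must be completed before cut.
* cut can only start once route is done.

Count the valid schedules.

Splitting on weld: it can be shift 2 (3), shift 3 (3), shift 4 (3). Listing each branch's schedules as (cut, route, turn, finish) by shift number:
weld=shift 2: (2,1,1,2) (2,1,1,3) (2,1,1,4) — 3.
weld=shift 3: (2,1,1,2) (2,1,1,3) (2,1,1,4) — 3.
weld=shift 4: (2,1,1,2) (2,1,1,3) (2,1,1,4) — 3.
Summing: 3 + 3 + 3 = 9.

9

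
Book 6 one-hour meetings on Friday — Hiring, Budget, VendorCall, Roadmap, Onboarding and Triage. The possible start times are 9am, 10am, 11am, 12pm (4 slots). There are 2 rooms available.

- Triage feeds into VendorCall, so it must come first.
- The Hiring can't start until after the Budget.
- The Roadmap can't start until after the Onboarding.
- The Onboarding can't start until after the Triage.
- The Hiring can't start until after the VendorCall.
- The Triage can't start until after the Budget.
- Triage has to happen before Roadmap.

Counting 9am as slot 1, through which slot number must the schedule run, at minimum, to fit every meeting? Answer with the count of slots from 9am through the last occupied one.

4

The precedence chain requires at least 4 distinct slots.
With at most 2 per slot and 6 meetings, at least 3 slots are needed.
4 works (last occupied slot: 12pm): for example Hiring -> 12pm; Onboarding -> 11am; Triage -> 10am; VendorCall -> 11am; Roadmap -> 12pm; Budget -> 9am.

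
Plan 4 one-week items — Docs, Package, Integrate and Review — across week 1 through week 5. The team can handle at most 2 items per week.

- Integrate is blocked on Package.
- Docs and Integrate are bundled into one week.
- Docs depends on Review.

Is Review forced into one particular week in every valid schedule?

No

Review can be week 1 (e.g. Docs=week 2, Review=week 1, Integrate=week 2, Package=week 1) or week 2 (e.g. Docs=week 3; Review=week 2; Integrate=week 3; Package=week 1).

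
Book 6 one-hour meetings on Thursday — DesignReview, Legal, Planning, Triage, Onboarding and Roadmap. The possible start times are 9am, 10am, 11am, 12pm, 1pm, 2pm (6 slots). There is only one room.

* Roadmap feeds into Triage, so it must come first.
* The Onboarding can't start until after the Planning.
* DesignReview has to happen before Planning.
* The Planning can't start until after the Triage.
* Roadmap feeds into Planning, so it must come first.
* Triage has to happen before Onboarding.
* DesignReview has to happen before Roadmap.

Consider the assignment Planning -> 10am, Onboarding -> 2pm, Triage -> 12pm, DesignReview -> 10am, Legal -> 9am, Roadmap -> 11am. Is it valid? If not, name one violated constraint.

Roadmap feeds into Planning, so it must come first — violated.
The Planning can't start until after the Triage — violated.
DesignReview has to happen before Planning — violated.
There is only one room — violated.
Roadmap feeds into Triage, so it must come first — holds.
DesignReview has to happen before Roadmap — holds.
The Onboarding can't start until after the Planning — holds.
Triage has to happen before Onboarding — holds.

Invalid. There is only one room.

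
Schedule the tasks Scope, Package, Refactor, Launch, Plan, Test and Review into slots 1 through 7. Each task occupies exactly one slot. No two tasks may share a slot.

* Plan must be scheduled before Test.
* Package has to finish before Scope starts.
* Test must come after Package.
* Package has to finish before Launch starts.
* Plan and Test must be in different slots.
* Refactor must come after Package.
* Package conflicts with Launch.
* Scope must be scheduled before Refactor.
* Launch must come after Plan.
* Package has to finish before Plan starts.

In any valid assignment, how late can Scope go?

6

Precedence pushes Scope to at least 2; downstream work caps Scope at 6.
Scope at 6 is achievable: Test -> 4; Refactor -> 7; Scope -> 6; Launch -> 3; Package -> 1; Plan -> 2; Review -> 5.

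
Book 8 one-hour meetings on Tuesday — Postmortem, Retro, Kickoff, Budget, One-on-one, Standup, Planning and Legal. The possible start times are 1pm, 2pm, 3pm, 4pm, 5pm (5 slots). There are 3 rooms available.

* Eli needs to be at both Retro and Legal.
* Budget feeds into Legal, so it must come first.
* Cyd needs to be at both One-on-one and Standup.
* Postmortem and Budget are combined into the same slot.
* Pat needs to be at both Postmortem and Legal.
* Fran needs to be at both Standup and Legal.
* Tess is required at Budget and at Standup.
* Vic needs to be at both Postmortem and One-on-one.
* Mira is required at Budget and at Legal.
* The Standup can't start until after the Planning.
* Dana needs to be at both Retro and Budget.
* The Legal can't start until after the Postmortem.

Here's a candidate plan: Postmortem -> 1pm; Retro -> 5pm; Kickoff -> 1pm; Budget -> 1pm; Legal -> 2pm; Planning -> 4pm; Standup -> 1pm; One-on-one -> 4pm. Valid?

Invalid. Tess is required at Budget and at Standup.

Vic needs to be at both Postmortem and One-on-one — holds.
Mira is required at Budget and at Legal — holds.
Fran needs to be at both Standup and Legal — holds.
Dana needs to be at both Retro and Budget — holds.
Eli needs to be at both Retro and Legal — holds.
Budget feeds into Legal, so it must come first — holds.
There are 3 rooms available — violated.
The Legal can't start until after the Postmortem — holds.
Tess is required at Budget and at Standup — violated.
The Standup can't start until after the Planning — violated.
Postmortem and Budget are combined into the same slot — holds.
Cyd needs to be at both One-on-one and Standup — holds.
Pat needs to be at both Postmortem and Legal — holds.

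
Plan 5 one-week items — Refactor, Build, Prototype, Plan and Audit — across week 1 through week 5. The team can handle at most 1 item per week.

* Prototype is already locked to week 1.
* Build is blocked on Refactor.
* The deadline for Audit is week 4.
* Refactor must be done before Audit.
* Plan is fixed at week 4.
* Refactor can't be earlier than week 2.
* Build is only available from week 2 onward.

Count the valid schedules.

1

Enumerating: Refactor in week 2; Plan in week 4; Prototype in week 1; Build in week 5; Audit in week 3.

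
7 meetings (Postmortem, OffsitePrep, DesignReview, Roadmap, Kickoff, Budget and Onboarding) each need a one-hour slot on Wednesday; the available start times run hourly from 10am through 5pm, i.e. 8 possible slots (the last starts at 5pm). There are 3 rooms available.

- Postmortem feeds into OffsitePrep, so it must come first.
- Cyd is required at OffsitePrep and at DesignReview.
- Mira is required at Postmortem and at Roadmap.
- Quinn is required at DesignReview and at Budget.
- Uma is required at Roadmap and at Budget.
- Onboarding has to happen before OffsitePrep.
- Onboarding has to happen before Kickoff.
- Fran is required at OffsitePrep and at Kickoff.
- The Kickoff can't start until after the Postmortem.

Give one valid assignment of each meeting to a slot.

Kickoff -> 12pm; Postmortem -> 10am; Onboarding -> 10am; Roadmap -> 11am; Budget -> 12pm; OffsitePrep -> 11am; DesignReview -> 10am

Checking: Onboarding(10am) before OffsitePrep(11am); Onboarding(10am) before Kickoff(12pm); Postmortem(10am) before Kickoff(12pm); Postmortem(10am) before OffsitePrep(11am); Postmortem(10am) != Roadmap(11am); OffsitePrep(11am) != DesignReview(10am); DesignReview(10am) != Budget(12pm); OffsitePrep(11am) != Kickoff(12pm); Roadmap(11am) != Budget(12pm); max 3 per slot (cap 3).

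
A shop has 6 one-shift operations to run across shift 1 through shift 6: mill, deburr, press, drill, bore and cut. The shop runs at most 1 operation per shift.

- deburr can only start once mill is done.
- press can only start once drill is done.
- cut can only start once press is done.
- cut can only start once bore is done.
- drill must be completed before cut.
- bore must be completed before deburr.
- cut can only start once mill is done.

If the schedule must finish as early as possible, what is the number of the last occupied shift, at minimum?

The precedence chain requires at least 3 distinct shifts.
With at most 1 per shift and 6 operations, at least 6 shifts are needed.
6 works (last occupied shift: shift 6): for example press in shift 3; bore in shift 4; drill in shift 2; deburr in shift 6; cut in shift 5; mill in shift 1.

6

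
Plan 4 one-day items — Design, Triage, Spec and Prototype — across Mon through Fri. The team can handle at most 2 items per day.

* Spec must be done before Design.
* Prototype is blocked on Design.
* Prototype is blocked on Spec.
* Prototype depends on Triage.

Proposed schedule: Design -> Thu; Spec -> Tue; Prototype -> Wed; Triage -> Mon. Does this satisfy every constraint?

Prototype is blocked on Spec — holds.
Spec must be done before Design — holds.
The team can handle at most 2 items per day — holds.
Prototype depends on Triage — holds.
Prototype is blocked on Design — violated.

Invalid. Prototype is blocked on Design.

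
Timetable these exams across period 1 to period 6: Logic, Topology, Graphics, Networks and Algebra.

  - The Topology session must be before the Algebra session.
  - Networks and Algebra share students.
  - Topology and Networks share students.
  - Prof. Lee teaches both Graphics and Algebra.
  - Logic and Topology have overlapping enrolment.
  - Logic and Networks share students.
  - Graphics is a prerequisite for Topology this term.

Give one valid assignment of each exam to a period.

Topology=period 2; Logic=period 1; Algebra=period 3; Graphics=period 1; Networks=period 4

Checking: Topology(period 2) before Algebra(period 3); Graphics(period 1) before Topology(period 2); Logic(period 1) != Topology(period 2); Topology(period 2) != Networks(period 4); Logic(period 1) != Networks(period 4); Networks(period 4) != Algebra(period 3); Graphics(period 1) != Algebra(period 3).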